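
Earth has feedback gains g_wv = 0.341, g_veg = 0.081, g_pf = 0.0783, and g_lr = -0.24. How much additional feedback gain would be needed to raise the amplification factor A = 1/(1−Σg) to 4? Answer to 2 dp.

0.49

Current total gain = 0.2603.
Target gain for A = 4: g* = 1 − 1/4 = 0.75.
Additional gain needed = 0.75 − 0.2603 = 0.49.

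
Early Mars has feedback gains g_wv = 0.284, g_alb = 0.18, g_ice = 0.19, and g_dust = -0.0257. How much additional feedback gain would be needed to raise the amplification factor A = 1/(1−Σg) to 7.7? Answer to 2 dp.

Current total gain = 0.6283.
Target gain for A = 7.7: g* = 1 − 1/7.7 = 0.8701.
Additional gain needed = 0.8701 − 0.6283 = 0.24.

0.24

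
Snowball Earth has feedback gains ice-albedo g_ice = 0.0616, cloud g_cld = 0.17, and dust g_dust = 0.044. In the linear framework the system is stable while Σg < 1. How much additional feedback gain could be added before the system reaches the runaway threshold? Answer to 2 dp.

Current total gain = 0.0616 + 0.17 + 0.044 = 0.2756.
Margin to runaway = 1 − 0.2756 = 0.72.

0.72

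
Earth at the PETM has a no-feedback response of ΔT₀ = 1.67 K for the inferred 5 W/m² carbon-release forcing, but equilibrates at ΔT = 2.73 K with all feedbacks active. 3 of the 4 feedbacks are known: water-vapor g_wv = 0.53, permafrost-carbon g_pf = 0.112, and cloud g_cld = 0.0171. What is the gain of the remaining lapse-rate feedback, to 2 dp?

-0.27

Amplification A = ΔT/ΔT₀ = 2.73/1.67 = 1.635.
Total gain g = 1 − 1/A = 1 − 1/1.635 = 0.3884.
Known gains sum to 0.53 + 0.112 + 0.0171 = 0.6591.
g_lr = 0.3884 − 0.6591 = -0.27.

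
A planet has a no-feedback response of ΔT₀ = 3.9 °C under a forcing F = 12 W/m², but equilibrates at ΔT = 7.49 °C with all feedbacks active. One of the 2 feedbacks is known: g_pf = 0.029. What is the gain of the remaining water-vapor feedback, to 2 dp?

Amplification A = ΔT/ΔT₀ = 7.49/3.9 = 1.921.
Total gain g = 1 − 1/A = 1 − 1/1.921 = 0.4794.
The known gain is 0.029.
g_wv = 0.4794 − 0.029 = 0.45.

0.45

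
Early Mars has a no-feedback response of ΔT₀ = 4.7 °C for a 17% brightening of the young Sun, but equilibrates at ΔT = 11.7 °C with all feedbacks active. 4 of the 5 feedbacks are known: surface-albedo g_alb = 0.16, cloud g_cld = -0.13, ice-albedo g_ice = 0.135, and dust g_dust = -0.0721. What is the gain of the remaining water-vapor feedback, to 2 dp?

Amplification A = ΔT/ΔT₀ = 11.7/4.7 = 2.489.
Total gain g = 1 − 1/A = 1 − 1/2.489 = 0.5982.
Known gains sum to 0.16 − 0.13 + 0.135 − 0.0721 = 0.0929.
g_wv = 0.5982 − 0.0929 = 0.51.

0.51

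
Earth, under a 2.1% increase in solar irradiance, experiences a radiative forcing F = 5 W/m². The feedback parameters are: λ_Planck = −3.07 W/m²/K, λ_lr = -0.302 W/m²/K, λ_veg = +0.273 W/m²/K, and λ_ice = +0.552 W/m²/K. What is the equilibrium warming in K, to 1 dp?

Net feedback parameter λ = (−3.07) + (-0.302) + (+0.273) + (+0.552) = -2.547 W/m²/K.
ΔT = −F/λ = −5/(-2.547) = 2.0 K.

2.0 K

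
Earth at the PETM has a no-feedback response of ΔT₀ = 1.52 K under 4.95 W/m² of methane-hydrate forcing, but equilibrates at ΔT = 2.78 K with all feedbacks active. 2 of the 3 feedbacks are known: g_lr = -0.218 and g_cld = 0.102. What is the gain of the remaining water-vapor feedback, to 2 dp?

Amplification A = ΔT/ΔT₀ = 2.78/1.52 = 1.829.
Total gain g = 1 − 1/A = 1 − 1/1.829 = 0.4533.
Known gains sum to -0.218 + 0.102 = -0.116.
g_wv = 0.4533 + 0.116 = 0.57.

0.57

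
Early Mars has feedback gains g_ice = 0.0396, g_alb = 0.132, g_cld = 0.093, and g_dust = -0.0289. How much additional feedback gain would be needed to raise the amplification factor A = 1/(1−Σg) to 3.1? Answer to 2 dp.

Current total gain = 0.2357.
Target gain for A = 3.1: g* = 1 − 1/3.1 = 0.6774.
Additional gain needed = 0.6774 − 0.2357 = 0.44.

0.44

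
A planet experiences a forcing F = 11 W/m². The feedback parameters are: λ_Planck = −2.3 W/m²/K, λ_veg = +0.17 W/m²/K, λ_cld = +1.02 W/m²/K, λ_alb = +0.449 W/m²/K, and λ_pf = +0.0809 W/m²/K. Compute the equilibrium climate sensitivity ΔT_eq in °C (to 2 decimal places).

Net feedback parameter λ = (−2.3) + (+0.17) + (+1.02) + (+0.449) + (+0.0809) = -0.5801 W/m²/K.
ΔT = −F/λ = −11/(-0.5801) = 18.96 °C.

18.96 °C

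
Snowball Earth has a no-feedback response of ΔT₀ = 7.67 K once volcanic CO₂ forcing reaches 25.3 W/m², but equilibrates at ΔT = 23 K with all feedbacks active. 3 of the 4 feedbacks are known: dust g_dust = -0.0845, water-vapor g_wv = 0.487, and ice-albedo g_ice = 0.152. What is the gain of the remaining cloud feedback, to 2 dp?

0.11

Amplification A = ΔT/ΔT₀ = 23/7.67 = 2.999.
Total gain g = 1 − 1/A = 1 − 1/2.999 = 0.6666.
Known gains sum to -0.0845 + 0.487 + 0.152 = 0.5545.
g_cld = 0.6666 − 0.5545 = 0.11.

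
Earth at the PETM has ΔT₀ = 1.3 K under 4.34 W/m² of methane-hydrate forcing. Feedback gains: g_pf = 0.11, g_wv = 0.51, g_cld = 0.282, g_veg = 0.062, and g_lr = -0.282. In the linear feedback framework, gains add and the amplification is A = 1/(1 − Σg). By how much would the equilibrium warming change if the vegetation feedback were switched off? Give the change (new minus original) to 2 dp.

-0.67 K

Original: g = 0.682, ΔT = 1.3/(1−0.682) = 4.0881 K.
Without vegetation: g' = 0.62, ΔT' = 1.3/(1−0.62) = 3.4211 K.
Change = 3.4211 − 4.0881 = -0.67 K.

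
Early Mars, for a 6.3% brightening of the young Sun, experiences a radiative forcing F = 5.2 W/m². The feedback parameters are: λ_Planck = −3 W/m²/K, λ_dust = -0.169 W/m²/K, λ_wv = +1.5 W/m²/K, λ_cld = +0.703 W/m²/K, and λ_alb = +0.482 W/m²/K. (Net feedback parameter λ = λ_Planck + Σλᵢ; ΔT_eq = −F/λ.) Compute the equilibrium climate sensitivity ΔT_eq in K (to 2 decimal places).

10.74 K

Net feedback parameter λ = (−3) + (-0.169) + (+1.5) + (+0.703) + (+0.482) = -0.484 W/m²/K.
ΔT = −F/λ = −5.2/(-0.484) = 10.74 K.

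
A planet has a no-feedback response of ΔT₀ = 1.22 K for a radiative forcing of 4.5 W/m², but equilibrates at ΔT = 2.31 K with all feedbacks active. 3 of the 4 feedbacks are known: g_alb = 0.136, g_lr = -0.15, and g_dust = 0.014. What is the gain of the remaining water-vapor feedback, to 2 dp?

Amplification A = ΔT/ΔT₀ = 2.31/1.22 = 1.893.
Total gain g = 1 − 1/A = 1 − 1/1.893 = 0.4717.
Known gains sum to 0.136 − 0.15 + 0.014 = 0.
g_wv = 0.4717 − 0 = 0.47.

0.47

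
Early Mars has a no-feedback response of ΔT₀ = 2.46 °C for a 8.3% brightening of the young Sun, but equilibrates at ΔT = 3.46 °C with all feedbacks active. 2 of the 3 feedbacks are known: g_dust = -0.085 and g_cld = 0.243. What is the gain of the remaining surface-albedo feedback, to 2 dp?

0.13

Amplification A = ΔT/ΔT₀ = 3.46/2.46 = 1.407.
Total gain g = 1 − 1/A = 1 − 1/1.407 = 0.2893.
Known gains sum to -0.085 + 0.243 = 0.158.
g_alb = 0.2893 − 0.158 = 0.13.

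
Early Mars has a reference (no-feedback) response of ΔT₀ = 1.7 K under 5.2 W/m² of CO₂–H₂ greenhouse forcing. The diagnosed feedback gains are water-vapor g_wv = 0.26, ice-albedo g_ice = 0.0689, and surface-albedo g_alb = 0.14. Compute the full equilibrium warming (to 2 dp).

Total gain g = 0.26 + 0.0689 + 0.14 = 0.4689.
Amplification A = 1/(1 − 0.4689) = 1.883.
ΔT = 1.7 × 1.883 = 3.20 K.

3.20 K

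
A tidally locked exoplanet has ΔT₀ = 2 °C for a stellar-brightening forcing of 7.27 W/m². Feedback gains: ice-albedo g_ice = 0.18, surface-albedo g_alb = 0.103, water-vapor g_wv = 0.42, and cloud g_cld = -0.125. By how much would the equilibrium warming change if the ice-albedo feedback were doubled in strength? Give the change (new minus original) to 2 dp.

3.53 °C

Original: g = 0.578, ΔT = 2/(1−0.578) = 4.7393 °C.
With doubled ice-albedo: g' = 0.758, ΔT' = 2/(1−0.758) = 8.2645 °C.
Change = 8.2645 − 4.7393 = 3.53 °C.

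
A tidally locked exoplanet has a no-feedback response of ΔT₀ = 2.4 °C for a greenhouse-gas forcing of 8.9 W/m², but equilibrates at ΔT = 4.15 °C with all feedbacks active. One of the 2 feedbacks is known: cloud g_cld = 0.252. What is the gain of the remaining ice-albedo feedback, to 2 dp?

Amplification A = ΔT/ΔT₀ = 4.15/2.4 = 1.729.
Total gain g = 1 − 1/A = 1 − 1/1.729 = 0.4216.
The known gain is 0.252.
g_ice = 0.4216 − 0.252 = 0.17.

0.17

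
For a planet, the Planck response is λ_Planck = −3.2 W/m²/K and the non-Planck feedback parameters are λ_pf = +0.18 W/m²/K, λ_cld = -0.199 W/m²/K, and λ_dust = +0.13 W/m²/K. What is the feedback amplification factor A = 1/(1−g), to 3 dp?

1.036

Convert to gains: g_pf = 0.18/3.2 = 0.05625; g_cld = -0.199/3.2 = -0.06219; g_dust = 0.13/3.2 = 0.04063.
Total gain g = 0.03469.
A = 1/(1 − 0.03469) = 1.036.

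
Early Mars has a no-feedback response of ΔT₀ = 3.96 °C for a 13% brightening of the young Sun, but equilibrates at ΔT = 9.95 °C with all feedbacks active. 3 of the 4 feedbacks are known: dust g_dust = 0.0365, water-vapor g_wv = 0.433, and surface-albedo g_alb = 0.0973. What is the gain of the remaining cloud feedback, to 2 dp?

0.04

Amplification A = ΔT/ΔT₀ = 9.95/3.96 = 2.513.
Total gain g = 1 − 1/A = 1 − 1/2.513 = 0.6021.
Known gains sum to 0.0365 + 0.433 + 0.0973 = 0.5668.
g_cld = 0.6021 − 0.5668 = 0.04.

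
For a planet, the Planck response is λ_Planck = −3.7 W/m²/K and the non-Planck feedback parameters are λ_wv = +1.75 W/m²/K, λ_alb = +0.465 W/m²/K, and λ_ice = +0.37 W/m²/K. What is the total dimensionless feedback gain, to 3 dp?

0.699

Convert to gains: g_wv = 1.75/3.7 = 0.473; g_alb = 0.465/3.7 = 0.1257; g_ice = 0.37/3.7 = 0.1.
Total gain g = 0.6987.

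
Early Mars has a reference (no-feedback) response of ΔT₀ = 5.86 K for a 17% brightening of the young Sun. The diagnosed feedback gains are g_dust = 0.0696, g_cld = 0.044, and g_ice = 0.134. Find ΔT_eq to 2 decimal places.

Total gain g = 0.0696 + 0.044 + 0.134 = 0.2476.
Amplification A = 1/(1 − 0.2476) = 1.329.
ΔT = 5.86 × 1.329 = 7.79 K.

7.79 K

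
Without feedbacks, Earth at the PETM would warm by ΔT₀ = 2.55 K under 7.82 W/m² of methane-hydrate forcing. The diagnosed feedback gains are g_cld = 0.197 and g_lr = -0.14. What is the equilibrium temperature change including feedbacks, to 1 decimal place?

Total gain g = 0.197 − 0.14 = 0.057.
Amplification A = 1/(1 − 0.057) = 1.06.
ΔT = 2.55 × 1.06 = 2.7 K.

2.7 K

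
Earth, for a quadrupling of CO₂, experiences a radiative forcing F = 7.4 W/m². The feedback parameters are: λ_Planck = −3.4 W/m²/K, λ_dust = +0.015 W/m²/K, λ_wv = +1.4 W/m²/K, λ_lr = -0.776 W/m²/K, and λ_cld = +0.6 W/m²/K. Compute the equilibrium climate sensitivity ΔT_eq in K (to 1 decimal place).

3.4 K

Net feedback parameter λ = (−3.4) + (+0.015) + (+1.4) + (-0.776) + (+0.6) = -2.161 W/m²/K.
ΔT = −F/λ = −7.4/(-2.161) = 3.4 K.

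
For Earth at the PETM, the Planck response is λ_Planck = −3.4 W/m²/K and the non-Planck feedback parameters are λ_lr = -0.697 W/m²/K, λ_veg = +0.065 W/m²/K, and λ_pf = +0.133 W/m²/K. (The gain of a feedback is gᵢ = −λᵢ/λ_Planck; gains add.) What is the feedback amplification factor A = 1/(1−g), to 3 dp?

0.872

Convert to gains: g_lr = -0.697/3.4 = -0.205; g_veg = 0.065/3.4 = 0.01912; g_pf = 0.133/3.4 = 0.03912.
Total gain g = -0.14676.
A = 1/(1 + 0.14676) = 0.872.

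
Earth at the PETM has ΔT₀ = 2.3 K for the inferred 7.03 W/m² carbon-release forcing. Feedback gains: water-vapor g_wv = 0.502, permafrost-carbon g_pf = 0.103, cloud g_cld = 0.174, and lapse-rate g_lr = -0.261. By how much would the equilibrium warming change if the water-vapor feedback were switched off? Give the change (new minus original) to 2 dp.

-2.43 K

Original: g = 0.518, ΔT = 2.3/(1−0.518) = 4.7718 K.
Without water-vapor: g' = 0.016, ΔT' = 2.3/(1−0.016) = 2.3374 K.
Change = 2.3374 − 4.7718 = -2.43 K.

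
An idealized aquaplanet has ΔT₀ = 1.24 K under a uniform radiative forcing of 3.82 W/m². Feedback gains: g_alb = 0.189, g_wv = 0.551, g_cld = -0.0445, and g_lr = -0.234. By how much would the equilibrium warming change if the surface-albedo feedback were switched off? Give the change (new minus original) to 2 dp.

-0.60 K

Original: g = 0.4615, ΔT = 1.24/(1−0.4615) = 2.3027 K.
Without surface-albedo: g' = 0.2725, ΔT' = 1.24/(1−0.2725) = 1.7045 K.
Change = 1.7045 − 2.3027 = -0.60 K.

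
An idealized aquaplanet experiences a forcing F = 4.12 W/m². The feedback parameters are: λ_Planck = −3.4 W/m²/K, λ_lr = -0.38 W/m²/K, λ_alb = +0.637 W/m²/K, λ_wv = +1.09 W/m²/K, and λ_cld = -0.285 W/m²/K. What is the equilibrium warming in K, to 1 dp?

1.8 K

Net feedback parameter λ = (−3.4) + (-0.38) + (+0.637) + (+1.09) + (-0.285) = -2.338 W/m²/K.
ΔT = −F/λ = −4.12/(-2.338) = 1.8 K.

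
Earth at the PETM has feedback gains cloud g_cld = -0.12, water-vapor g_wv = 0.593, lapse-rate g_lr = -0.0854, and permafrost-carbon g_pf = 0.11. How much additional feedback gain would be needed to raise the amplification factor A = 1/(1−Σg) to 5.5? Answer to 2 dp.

0.32

Current total gain = 0.4976.
Target gain for A = 5.5: g* = 1 − 1/5.5 = 0.8182.
Additional gain needed = 0.8182 − 0.4976 = 0.32.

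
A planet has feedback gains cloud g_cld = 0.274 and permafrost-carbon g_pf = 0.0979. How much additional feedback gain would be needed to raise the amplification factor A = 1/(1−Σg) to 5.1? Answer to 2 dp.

Current total gain = 0.3719.
Target gain for A = 5.1: g* = 1 − 1/5.1 = 0.8039.
Additional gain needed = 0.8039 − 0.3719 = 0.43.

0.43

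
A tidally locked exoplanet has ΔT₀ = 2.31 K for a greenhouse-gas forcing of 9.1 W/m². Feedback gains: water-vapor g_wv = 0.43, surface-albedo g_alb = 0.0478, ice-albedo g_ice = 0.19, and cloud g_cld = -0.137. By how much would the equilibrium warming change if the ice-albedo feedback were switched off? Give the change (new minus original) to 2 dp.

-1.42 K

Original: g = 0.5308, ΔT = 2.31/(1−0.5308) = 4.9233 K.
Without ice-albedo: g' = 0.3408, ΔT' = 2.31/(1−0.3408) = 3.5042 K.
Change = 3.5042 − 4.9233 = -1.42 K.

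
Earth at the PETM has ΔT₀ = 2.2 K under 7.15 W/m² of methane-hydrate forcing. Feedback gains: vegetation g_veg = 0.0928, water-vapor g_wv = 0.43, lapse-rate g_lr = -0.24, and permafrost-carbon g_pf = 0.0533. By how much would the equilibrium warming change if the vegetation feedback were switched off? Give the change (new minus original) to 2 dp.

Original: g = 0.3361, ΔT = 2.2/(1−0.3361) = 3.3138 K.
Without vegetation: g' = 0.2433, ΔT' = 2.2/(1−0.2433) = 2.9074 K.
Change = 2.9074 − 3.3138 = -0.41 K.

-0.41 K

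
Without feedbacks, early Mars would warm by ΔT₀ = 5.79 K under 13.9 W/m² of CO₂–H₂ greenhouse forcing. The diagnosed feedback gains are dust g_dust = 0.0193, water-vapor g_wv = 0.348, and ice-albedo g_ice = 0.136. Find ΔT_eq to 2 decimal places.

11.66 K

Total gain g = 0.0193 + 0.348 + 0.136 = 0.5033.
Amplification A = 1/(1 − 0.5033) = 2.013.
ΔT = 5.79 × 2.013 = 11.66 K.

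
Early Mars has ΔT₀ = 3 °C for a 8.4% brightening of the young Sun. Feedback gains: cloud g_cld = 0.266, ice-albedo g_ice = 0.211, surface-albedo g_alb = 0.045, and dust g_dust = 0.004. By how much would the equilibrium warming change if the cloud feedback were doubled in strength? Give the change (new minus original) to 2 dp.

8.09 °C

Original: g = 0.526, ΔT = 3/(1−0.526) = 6.3291 °C.
With doubled cloud: g' = 0.792, ΔT' = 3/(1−0.792) = 14.4231 °C.
Change = 14.4231 − 6.3291 = 8.09 °C.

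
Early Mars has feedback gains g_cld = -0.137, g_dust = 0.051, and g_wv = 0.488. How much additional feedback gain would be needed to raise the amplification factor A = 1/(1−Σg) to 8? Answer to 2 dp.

Current total gain = 0.402.
Target gain for A = 8: g* = 1 − 1/8 = 0.875.
Additional gain needed = 0.875 − 0.402 = 0.47.

0.47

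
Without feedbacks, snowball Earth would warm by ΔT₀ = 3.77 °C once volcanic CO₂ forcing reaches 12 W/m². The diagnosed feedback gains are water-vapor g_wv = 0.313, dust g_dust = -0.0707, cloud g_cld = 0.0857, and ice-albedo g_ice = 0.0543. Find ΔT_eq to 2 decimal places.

Total gain g = 0.313 − 0.0707 + 0.0857 + 0.0543 = 0.3823.
Amplification A = 1/(1 − 0.3823) = 1.619.
ΔT = 3.77 × 1.619 = 6.10 °C.

6.10 °C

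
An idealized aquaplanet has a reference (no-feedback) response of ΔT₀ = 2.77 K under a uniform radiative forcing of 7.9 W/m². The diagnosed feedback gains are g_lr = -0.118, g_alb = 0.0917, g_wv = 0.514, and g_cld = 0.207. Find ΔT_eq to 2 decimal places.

9.07 K

Total gain g = -0.118 + 0.0917 + 0.514 + 0.207 = 0.6947.
Amplification A = 1/(1 − 0.6947) = 3.275.
ΔT = 2.77 × 3.275 = 9.07 K.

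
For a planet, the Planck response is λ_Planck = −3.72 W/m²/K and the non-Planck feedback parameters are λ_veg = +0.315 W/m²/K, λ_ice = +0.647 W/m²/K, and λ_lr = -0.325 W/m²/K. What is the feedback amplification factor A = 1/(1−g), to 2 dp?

1.21

Convert to gains: g_veg = 0.315/3.72 = 0.08468; g_ice = 0.647/3.72 = 0.1739; g_lr = -0.325/3.72 = -0.08737.
Total gain g = 0.17121.
A = 1/(1 − 0.17121) = 1.21.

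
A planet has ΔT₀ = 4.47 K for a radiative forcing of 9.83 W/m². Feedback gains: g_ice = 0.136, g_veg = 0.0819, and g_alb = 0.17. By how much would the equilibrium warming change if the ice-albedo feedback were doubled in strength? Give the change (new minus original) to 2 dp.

Original: g = 0.3879, ΔT = 4.47/(1−0.3879) = 7.3027 K.
With doubled ice-albedo: g' = 0.5239, ΔT' = 4.47/(1−0.5239) = 9.3888 K.
Change = 9.3888 − 7.3027 = 2.09 K.

2.09 K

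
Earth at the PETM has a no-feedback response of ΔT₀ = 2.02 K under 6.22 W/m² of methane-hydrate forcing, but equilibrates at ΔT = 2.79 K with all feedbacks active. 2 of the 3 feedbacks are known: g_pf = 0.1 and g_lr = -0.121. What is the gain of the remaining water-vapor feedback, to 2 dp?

0.30

Amplification A = ΔT/ΔT₀ = 2.79/2.02 = 1.381.
Total gain g = 1 − 1/A = 1 − 1/1.381 = 0.2759.
Known gains sum to 0.1 − 0.121 = -0.021.
g_wv = 0.2759 + 0.021 = 0.30.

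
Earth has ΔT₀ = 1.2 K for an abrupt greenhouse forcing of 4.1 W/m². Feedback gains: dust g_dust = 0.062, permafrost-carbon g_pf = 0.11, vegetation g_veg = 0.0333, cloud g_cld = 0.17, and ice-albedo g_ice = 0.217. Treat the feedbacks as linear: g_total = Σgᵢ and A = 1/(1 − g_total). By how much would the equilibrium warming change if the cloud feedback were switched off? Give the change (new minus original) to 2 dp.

Original: g = 0.5923, ΔT = 1.2/(1−0.5923) = 2.9433 K.
Without cloud: g' = 0.4223, ΔT' = 1.2/(1−0.4223) = 2.0772 K.
Change = 2.0772 − 2.9433 = -0.87 K.

-0.87 K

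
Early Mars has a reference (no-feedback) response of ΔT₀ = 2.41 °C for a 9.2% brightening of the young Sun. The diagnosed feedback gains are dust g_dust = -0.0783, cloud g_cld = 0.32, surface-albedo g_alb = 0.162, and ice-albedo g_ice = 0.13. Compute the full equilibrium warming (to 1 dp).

Total gain g = -0.0783 + 0.32 + 0.162 + 0.13 = 0.5337.
Amplification A = 1/(1 − 0.5337) = 2.145.
ΔT = 2.41 × 2.145 = 5.2 °C.

5.2 °C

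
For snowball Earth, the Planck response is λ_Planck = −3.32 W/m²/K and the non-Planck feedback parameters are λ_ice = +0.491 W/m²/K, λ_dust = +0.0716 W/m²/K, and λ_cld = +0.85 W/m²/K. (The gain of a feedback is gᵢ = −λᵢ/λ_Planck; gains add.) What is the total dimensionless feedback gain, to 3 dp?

0.425

Convert to gains: g_ice = 0.491/3.32 = 0.1479; g_dust = 0.0716/3.32 = 0.02157; g_cld = 0.85/3.32 = 0.256.
Total gain g = 0.42547.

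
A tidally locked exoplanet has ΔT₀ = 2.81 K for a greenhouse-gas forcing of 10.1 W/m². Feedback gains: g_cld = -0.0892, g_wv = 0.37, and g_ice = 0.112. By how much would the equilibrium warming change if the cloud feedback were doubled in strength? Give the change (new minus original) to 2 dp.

Original: g = 0.3928, ΔT = 2.81/(1−0.3928) = 4.6278 K.
With doubled cloud: g' = 0.3036, ΔT' = 2.81/(1−0.3036) = 4.0350 K.
Change = 4.0350 − 4.6278 = -0.59 K.

-0.59 K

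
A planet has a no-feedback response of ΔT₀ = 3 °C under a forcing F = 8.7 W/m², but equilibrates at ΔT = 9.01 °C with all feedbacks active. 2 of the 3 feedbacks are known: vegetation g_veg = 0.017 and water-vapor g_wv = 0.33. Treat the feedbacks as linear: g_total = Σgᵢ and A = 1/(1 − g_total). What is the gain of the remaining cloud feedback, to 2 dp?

0.32

Amplification A = ΔT/ΔT₀ = 9.01/3 = 3.003.
Total gain g = 1 − 1/A = 1 − 1/3.003 = 0.667.
Known gains sum to 0.017 + 0.33 = 0.347.
g_cld = 0.667 − 0.347 = 0.32.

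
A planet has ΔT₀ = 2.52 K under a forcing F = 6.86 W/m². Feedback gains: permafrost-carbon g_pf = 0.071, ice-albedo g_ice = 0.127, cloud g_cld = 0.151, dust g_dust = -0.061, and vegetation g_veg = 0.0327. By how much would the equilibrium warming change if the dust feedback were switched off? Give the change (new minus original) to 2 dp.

0.37 K

Original: g = 0.3207, ΔT = 2.52/(1−0.3207) = 3.7097 K.
Without dust: g' = 0.3817, ΔT' = 2.52/(1−0.3817) = 4.0757 K.
Change = 4.0757 − 3.7097 = 0.37 K.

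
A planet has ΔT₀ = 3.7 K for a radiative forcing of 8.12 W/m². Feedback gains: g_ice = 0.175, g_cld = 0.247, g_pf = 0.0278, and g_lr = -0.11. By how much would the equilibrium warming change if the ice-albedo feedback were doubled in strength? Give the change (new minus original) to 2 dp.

Original: g = 0.3398, ΔT = 3.7/(1−0.3398) = 5.6044 K.
With doubled ice-albedo: g' = 0.5148, ΔT' = 3.7/(1−0.5148) = 7.6257 K.
Change = 7.6257 − 5.6044 = 2.02 K.

2.02 K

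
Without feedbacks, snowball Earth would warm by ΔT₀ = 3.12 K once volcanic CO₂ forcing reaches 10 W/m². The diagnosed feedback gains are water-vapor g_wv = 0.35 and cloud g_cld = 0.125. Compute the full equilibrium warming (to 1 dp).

5.9 K

Total gain g = 0.35 + 0.125 = 0.475.
Amplification A = 1/(1 − 0.475) = 1.905.
ΔT = 3.12 × 1.905 = 5.9 K.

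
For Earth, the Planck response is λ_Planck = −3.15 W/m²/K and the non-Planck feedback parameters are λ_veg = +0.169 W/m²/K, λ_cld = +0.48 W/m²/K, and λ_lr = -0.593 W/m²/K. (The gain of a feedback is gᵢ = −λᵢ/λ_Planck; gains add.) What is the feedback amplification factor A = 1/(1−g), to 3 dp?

Convert to gains: g_veg = 0.169/3.15 = 0.05365; g_cld = 0.48/3.15 = 0.1524; g_lr = -0.593/3.15 = -0.1883.
Total gain g = 0.01775.
A = 1/(1 − 0.01775) = 1.018.

1.018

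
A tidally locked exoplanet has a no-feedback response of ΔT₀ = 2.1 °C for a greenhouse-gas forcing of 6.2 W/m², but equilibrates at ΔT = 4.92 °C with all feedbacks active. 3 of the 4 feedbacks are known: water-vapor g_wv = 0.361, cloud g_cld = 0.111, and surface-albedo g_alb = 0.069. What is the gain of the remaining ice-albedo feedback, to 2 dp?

Amplification A = ΔT/ΔT₀ = 4.92/2.1 = 2.343.
Total gain g = 1 − 1/A = 1 − 1/2.343 = 0.5732.
Known gains sum to 0.361 + 0.111 + 0.069 = 0.541.
g_ice = 0.5732 − 0.541 = 0.03.

0.03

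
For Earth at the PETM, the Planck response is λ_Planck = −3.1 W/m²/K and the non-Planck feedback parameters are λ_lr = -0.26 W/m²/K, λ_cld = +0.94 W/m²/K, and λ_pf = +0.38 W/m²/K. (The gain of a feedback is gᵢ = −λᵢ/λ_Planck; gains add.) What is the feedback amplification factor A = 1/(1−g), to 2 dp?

1.52

Convert to gains: g_lr = -0.26/3.1 = -0.08387; g_cld = 0.94/3.1 = 0.3032; g_pf = 0.38/3.1 = 0.1226.
Total gain g = 0.34193.
A = 1/(1 − 0.34193) = 1.52.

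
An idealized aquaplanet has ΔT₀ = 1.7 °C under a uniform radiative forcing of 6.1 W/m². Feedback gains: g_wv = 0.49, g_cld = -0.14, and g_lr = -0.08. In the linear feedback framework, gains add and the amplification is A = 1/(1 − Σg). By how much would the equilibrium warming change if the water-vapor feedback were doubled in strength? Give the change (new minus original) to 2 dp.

Original: g = 0.27, ΔT = 1.7/(1−0.27) = 2.3288 °C.
With doubled water-vapor: g' = 0.76, ΔT' = 1.7/(1−0.76) = 7.0833 °C.
Change = 7.0833 − 2.3288 = 4.75 °C.

4.75 °C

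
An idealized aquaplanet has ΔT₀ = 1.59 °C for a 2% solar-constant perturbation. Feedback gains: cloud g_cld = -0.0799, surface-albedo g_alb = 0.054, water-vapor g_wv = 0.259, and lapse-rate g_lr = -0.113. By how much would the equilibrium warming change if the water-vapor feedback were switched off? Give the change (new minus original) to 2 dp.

-0.41 °C

Original: g = 0.1201, ΔT = 1.59/(1−0.1201) = 1.8070 °C.
Without water-vapor: g' = -0.1389, ΔT' = 1.59/(1+0.1389) = 1.3961 °C.
Change = 1.3961 − 1.8070 = -0.41 °C.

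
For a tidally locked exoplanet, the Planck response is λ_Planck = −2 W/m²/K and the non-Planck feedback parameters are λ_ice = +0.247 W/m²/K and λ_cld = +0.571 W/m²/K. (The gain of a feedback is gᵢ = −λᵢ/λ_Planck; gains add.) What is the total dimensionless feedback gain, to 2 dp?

Convert to gains: g_ice = 0.247/2 = 0.1235; g_cld = 0.571/2 = 0.2855.
Total gain g = 0.409.

0.41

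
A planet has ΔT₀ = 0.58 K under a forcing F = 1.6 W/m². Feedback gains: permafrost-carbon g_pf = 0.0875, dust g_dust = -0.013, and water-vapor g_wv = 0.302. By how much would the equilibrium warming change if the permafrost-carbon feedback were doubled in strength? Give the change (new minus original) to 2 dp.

0.15 K

Original: g = 0.3765, ΔT = 0.58/(1−0.3765) = 0.9302 K.
With doubled permafrost-carbon: g' = 0.464, ΔT' = 0.58/(1−0.464) = 1.0821 K.
Change = 1.0821 − 0.9302 = 0.15 K.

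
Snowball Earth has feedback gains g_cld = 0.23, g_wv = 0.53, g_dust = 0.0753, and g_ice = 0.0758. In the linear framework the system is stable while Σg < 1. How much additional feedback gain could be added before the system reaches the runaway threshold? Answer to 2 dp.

Current total gain = 0.23 + 0.53 + 0.0753 + 0.0758 = 0.9111.
Margin to runaway = 1 − 0.9111 = 0.09.

0.09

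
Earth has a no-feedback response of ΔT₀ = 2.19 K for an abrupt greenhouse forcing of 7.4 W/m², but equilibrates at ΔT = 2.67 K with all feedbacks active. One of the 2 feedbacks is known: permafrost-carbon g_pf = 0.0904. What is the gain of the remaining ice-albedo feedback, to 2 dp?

0.09

Amplification A = ΔT/ΔT₀ = 2.67/2.19 = 1.219.
Total gain g = 1 − 1/A = 1 − 1/1.219 = 0.1797.
The known gain is 0.0904.
g_ice = 0.1797 − 0.0904 = 0.09.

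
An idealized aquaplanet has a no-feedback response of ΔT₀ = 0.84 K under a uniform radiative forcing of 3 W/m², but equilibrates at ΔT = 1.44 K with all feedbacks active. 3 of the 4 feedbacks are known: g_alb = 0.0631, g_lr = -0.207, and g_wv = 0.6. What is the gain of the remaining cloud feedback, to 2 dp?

-0.04

Amplification A = ΔT/ΔT₀ = 1.44/0.84 = 1.714.
Total gain g = 1 − 1/A = 1 − 1/1.714 = 0.4166.
Known gains sum to 0.0631 − 0.207 + 0.6 = 0.4561.
g_cld = 0.4166 − 0.4561 = -0.04.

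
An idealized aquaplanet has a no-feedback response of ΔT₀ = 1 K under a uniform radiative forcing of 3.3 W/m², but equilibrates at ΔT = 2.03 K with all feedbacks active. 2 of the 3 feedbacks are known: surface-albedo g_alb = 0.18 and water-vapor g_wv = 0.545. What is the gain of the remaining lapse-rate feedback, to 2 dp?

-0.22

Amplification A = ΔT/ΔT₀ = 2.03/1 = 2.03.
Total gain g = 1 − 1/A = 1 − 1/2.03 = 0.5074.
Known gains sum to 0.18 + 0.545 = 0.725.
g_lr = 0.5074 − 0.725 = -0.22.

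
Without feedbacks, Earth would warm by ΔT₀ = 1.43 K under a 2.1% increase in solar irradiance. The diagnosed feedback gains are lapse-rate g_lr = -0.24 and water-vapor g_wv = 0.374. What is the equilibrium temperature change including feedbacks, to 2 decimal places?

1.65 K

Total gain g = -0.24 + 0.374 = 0.134.
Amplification A = 1/(1 − 0.134) = 1.155.
ΔT = 1.43 × 1.155 = 1.65 K.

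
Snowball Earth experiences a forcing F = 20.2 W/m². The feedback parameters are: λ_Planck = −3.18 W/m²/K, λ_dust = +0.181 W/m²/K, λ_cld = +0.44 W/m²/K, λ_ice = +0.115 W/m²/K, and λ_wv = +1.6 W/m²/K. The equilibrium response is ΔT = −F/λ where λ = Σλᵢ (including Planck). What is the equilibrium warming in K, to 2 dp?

Net feedback parameter λ = (−3.18) + (+0.181) + (+0.44) + (+0.115) + (+1.6) = -0.844 W/m²/K.
ΔT = −F/λ = −20.2/(-0.844) = 23.93 K.

23.93 K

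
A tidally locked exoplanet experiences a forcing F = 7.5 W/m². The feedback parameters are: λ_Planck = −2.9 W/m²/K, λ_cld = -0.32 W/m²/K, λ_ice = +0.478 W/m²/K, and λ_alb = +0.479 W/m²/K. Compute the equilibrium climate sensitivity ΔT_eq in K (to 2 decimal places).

3.31 K

Net feedback parameter λ = (−2.9) + (-0.32) + (+0.478) + (+0.479) = -2.263 W/m²/K.
ΔT = −F/λ = −7.5/(-2.263) = 3.31 K.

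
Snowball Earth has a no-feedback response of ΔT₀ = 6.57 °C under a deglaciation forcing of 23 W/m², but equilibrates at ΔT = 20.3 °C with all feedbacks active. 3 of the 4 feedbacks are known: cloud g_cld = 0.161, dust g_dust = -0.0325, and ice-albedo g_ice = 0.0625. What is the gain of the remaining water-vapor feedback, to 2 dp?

0.49

Amplification A = ΔT/ΔT₀ = 20.3/6.57 = 3.09.
Total gain g = 1 − 1/A = 1 − 1/3.09 = 0.6764.
Known gains sum to 0.161 − 0.0325 + 0.0625 = 0.191.
g_wv = 0.6764 − 0.191 = 0.49.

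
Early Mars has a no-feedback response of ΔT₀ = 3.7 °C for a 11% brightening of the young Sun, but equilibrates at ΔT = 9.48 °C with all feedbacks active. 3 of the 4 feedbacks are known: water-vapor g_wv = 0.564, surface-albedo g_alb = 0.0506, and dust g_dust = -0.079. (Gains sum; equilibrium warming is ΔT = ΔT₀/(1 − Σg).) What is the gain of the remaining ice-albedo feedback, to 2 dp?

0.07

Amplification A = ΔT/ΔT₀ = 9.48/3.7 = 2.562.
Total gain g = 1 − 1/A = 1 − 1/2.562 = 0.6097.
Known gains sum to 0.564 + 0.0506 − 0.079 = 0.5356.
g_ice = 0.6097 − 0.5356 = 0.07.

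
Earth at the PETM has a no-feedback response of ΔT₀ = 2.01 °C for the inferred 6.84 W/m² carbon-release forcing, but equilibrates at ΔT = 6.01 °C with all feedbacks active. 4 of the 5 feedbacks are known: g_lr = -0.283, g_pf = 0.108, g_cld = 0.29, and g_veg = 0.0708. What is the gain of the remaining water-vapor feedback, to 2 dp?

Amplification A = ΔT/ΔT₀ = 6.01/2.01 = 2.99.
Total gain g = 1 − 1/A = 1 − 1/2.99 = 0.6656.
Known gains sum to -0.283 + 0.108 + 0.29 + 0.0708 = 0.1858.
g_wv = 0.6656 − 0.1858 = 0.48.

0.48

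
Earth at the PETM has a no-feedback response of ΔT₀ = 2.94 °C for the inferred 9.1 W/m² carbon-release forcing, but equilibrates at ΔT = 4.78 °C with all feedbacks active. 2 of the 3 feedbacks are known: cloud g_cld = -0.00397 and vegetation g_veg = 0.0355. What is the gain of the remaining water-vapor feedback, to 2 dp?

0.35

Amplification A = ΔT/ΔT₀ = 4.78/2.94 = 1.626.
Total gain g = 1 − 1/A = 1 − 1/1.626 = 0.385.
Known gains sum to -0.00397 + 0.0355 = 0.03153.
g_wv = 0.385 − 0.03153 = 0.35.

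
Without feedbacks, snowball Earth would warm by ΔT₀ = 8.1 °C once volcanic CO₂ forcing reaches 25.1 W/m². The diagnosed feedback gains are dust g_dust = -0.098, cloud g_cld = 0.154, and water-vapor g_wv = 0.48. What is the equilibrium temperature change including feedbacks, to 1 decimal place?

17.5 °C

Total gain g = -0.098 + 0.154 + 0.48 = 0.536.
Amplification A = 1/(1 − 0.536) = 2.155.
ΔT = 8.1 × 2.155 = 17.5 °C.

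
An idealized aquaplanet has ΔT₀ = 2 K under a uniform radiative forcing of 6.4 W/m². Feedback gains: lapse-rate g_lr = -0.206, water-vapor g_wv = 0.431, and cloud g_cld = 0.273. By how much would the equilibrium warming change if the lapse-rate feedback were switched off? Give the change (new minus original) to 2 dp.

Original: g = 0.498, ΔT = 2/(1−0.498) = 3.9841 K.
Without lapse-rate: g' = 0.704, ΔT' = 2/(1−0.704) = 6.7568 K.
Change = 6.7568 − 3.9841 = 2.77 K.

2.77 K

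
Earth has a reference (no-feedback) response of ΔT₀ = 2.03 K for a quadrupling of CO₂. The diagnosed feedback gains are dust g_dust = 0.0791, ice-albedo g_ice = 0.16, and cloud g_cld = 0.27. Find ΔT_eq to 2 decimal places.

4.14 K

Total gain g = 0.0791 + 0.16 + 0.27 = 0.5091.
Amplification A = 1/(1 − 0.5091) = 2.037.
ΔT = 2.03 × 2.037 = 4.14 K.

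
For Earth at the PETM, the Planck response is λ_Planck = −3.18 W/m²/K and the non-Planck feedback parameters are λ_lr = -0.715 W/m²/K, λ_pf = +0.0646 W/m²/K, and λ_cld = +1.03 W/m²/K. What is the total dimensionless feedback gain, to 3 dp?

0.119

Convert to gains: g_lr = -0.715/3.18 = -0.2248; g_pf = 0.0646/3.18 = 0.02031; g_cld = 1.03/3.18 = 0.3239.
Total gain g = 0.11941.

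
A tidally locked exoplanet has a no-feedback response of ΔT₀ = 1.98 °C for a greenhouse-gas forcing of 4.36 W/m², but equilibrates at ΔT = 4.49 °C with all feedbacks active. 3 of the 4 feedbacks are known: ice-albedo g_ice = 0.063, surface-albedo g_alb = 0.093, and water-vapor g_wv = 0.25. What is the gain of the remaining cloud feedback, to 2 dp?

Amplification A = ΔT/ΔT₀ = 4.49/1.98 = 2.268.
Total gain g = 1 − 1/A = 1 − 1/2.268 = 0.5591.
Known gains sum to 0.063 + 0.093 + 0.25 = 0.406.
g_cld = 0.5591 − 0.406 = 0.15.

0.15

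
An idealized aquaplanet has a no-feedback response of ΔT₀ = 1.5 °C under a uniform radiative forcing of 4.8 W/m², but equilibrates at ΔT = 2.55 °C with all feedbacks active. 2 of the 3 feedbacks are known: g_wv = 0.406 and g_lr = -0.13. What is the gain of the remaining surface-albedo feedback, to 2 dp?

0.14

Amplification A = ΔT/ΔT₀ = 2.55/1.5 = 1.7.
Total gain g = 1 − 1/A = 1 − 1/1.7 = 0.4118.
Known gains sum to 0.406 − 0.13 = 0.276.
g_alb = 0.4118 − 0.276 = 0.14.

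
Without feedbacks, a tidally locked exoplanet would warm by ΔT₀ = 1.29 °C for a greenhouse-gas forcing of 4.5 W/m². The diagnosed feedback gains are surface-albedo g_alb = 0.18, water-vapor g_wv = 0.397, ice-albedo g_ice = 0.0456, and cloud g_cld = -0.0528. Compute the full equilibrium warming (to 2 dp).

3.00 °C

Total gain g = 0.18 + 0.397 + 0.0456 − 0.0528 = 0.5698.
Amplification A = 1/(1 − 0.5698) = 2.325.
ΔT = 1.29 × 2.325 = 3.00 °C.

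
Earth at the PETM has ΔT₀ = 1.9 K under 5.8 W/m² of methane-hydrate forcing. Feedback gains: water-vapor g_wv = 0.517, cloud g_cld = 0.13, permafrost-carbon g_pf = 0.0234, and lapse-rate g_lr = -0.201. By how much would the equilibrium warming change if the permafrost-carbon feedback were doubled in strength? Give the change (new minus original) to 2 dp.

Original: g = 0.4694, ΔT = 1.9/(1−0.4694) = 3.5809 K.
With doubled permafrost-carbon: g' = 0.4928, ΔT' = 1.9/(1−0.4928) = 3.7461 K.
Change = 3.7461 − 3.5809 = 0.17 K.

0.17 K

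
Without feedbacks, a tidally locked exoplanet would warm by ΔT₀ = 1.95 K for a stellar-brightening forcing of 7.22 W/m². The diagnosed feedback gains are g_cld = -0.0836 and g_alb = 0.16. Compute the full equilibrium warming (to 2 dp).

Total gain g = -0.0836 + 0.16 = 0.0764.
Amplification A = 1/(1 − 0.0764) = 1.083.
ΔT = 1.95 × 1.083 = 2.11 K.

2.11 K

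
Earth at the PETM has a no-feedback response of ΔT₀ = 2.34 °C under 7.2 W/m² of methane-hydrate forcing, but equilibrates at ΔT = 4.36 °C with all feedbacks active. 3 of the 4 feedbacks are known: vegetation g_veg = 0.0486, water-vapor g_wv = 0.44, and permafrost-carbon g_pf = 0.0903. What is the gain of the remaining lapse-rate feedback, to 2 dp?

-0.12

Amplification A = ΔT/ΔT₀ = 4.36/2.34 = 1.863.
Total gain g = 1 − 1/A = 1 − 1/1.863 = 0.4632.
Known gains sum to 0.0486 + 0.44 + 0.0903 = 0.5789.
g_lr = 0.4632 − 0.5789 = -0.12.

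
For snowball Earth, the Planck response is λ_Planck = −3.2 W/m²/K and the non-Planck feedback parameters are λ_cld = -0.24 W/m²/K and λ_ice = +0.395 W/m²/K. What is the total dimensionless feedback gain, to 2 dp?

Convert to gains: g_cld = -0.24/3.2 = -0.075; g_ice = 0.395/3.2 = 0.1234.
Total gain g = 0.0484.

0.05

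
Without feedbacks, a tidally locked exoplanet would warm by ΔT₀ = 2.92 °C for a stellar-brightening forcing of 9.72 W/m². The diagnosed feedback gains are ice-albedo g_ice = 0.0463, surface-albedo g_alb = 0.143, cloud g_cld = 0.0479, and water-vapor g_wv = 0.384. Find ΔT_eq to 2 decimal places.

Total gain g = 0.0463 + 0.143 + 0.0479 + 0.384 = 0.6212.
Amplification A = 1/(1 − 0.6212) = 2.64.
ΔT = 2.92 × 2.64 = 7.71 °C.

7.71 °C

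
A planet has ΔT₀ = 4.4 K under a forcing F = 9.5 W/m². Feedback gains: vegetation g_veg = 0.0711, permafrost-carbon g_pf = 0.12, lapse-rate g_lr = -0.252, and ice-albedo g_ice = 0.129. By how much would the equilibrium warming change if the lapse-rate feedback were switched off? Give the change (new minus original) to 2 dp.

Original: g = 0.0681, ΔT = 4.4/(1−0.0681) = 4.7215 K.
Without lapse-rate: g' = 0.3201, ΔT' = 4.4/(1−0.3201) = 6.4715 K.
Change = 6.4715 − 4.7215 = 1.75 K.

1.75 K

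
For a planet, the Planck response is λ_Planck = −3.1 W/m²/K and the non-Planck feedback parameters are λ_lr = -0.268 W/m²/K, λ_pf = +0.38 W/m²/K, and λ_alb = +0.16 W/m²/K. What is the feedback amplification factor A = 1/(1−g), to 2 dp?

1.10

Convert to gains: g_lr = -0.268/3.1 = -0.08645; g_pf = 0.38/3.1 = 0.1226; g_alb = 0.16/3.1 = 0.05161.
Total gain g = 0.08776.
A = 1/(1 − 0.08776) = 1.10.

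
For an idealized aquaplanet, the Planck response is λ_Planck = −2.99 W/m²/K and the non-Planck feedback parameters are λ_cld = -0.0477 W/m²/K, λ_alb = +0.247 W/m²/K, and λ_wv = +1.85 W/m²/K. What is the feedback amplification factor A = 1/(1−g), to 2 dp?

Convert to gains: g_cld = -0.0477/2.99 = -0.01595; g_alb = 0.247/2.99 = 0.08261; g_wv = 1.85/2.99 = 0.6187.
Total gain g = 0.68536.
A = 1/(1 − 0.68536) = 3.18.

3.18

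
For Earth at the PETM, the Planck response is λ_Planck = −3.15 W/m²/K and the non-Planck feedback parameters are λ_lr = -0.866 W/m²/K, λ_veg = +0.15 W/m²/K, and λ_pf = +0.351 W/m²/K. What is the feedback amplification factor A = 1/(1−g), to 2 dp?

0.90

Convert to gains: g_lr = -0.866/3.15 = -0.2749; g_veg = 0.15/3.15 = 0.04762; g_pf = 0.351/3.15 = 0.1114.
Total gain g = -0.11588.
A = 1/(1 + 0.11588) = 0.90.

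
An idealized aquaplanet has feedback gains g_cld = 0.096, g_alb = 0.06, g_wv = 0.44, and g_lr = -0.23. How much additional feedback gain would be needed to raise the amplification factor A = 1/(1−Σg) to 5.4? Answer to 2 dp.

Current total gain = 0.366.
Target gain for A = 5.4: g* = 1 − 1/5.4 = 0.8148.
Additional gain needed = 0.8148 − 0.366 = 0.45.

0.45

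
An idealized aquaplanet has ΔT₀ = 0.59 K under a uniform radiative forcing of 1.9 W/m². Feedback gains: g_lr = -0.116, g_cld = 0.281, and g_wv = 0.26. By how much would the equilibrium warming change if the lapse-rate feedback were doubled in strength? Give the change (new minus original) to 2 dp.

-0.17 K

Original: g = 0.425, ΔT = 0.59/(1−0.425) = 1.0261 K.
With doubled lapse-rate: g' = 0.309, ΔT' = 0.59/(1−0.309) = 0.8538 K.
Change = 0.8538 − 1.0261 = -0.17 K.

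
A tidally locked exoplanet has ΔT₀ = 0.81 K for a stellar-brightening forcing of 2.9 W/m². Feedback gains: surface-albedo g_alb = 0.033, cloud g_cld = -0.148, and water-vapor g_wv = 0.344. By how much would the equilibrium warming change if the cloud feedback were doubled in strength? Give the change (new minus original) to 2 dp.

-0.17 K

Original: g = 0.229, ΔT = 0.81/(1−0.229) = 1.0506 K.
With doubled cloud: g' = 0.081, ΔT' = 0.81/(1−0.081) = 0.8814 K.
Change = 0.8814 − 1.0506 = -0.17 K.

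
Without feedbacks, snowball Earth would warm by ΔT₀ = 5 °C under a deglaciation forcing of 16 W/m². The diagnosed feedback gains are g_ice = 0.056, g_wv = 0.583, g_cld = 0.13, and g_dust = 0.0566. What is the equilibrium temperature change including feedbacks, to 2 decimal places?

Total gain g = 0.056 + 0.583 + 0.13 + 0.0566 = 0.8256.
Amplification A = 1/(1 − 0.8256) = 5.734.
ΔT = 5 × 5.734 = 28.67 °C.

28.67 °C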